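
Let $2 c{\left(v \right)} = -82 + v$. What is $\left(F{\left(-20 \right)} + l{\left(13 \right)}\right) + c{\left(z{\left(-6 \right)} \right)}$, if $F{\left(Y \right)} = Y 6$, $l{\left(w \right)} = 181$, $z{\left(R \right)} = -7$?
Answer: $\frac{33}{2} \approx 16.5$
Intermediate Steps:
$c{\left(v \right)} = -41 + \frac{v}{2}$ ($c{\left(v \right)} = \frac{-82 + v}{2} = -41 + \frac{v}{2}$)
$F{\left(Y \right)} = 6 Y$
$\left(F{\left(-20 \right)} + l{\left(13 \right)}\right) + c{\left(z{\left(-6 \right)} \right)} = \left(6 \left(-20\right) + 181\right) + \left(-41 + \frac{1}{2} \left(-7\right)\right) = \left(-120 + 181\right) - \frac{89}{2} = 61 - \frac{89}{2} = \frac{33}{2}$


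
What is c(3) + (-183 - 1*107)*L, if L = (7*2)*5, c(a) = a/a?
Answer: -20299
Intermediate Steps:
c(a) = 1
L = 70 (L = 14*5 = 70)
c(3) + (-183 - 1*107)*L = 1 + (-183 - 1*107)*70 = 1 + (-183 - 107)*70 = 1 - 290*70 = 1 - 20300 = -20299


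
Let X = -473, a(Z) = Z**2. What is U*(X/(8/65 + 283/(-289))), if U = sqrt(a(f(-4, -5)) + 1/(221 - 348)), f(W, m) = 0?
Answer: 8885305*I*sqrt(127)/2042541 ≈ 49.023*I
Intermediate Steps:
U = I*sqrt(127)/127 (U = sqrt(0**2 + 1/(221 - 348)) = sqrt(0 + 1/(-127)) = sqrt(0 - 1/127) = sqrt(-1/127) = I*sqrt(127)/127 ≈ 0.088736*I)
U*(X/(8/65 + 283/(-289))) = (I*sqrt(127)/127)*(-473/(8/65 + 283/(-289))) = (I*sqrt(127)/127)*(-473/(8*(1/65) + 283*(-1/289))) = (I*sqrt(127)/127)*(-473/(8/65 - 283/289)) = (I*sqrt(127)/127)*(-473/(-16083/18785)) = (I*sqrt(127)/127)*(-473*(-18785/16083)) = (I*sqrt(127)/127)*(8885305/16083) = 8885305*I*sqrt(127)/2042541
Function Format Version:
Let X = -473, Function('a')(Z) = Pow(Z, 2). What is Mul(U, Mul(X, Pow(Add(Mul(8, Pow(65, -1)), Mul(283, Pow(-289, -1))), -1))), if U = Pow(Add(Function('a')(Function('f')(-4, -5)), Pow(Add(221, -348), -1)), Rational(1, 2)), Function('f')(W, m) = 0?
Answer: Mul(Rational(8885305, 2042541), I, Pow(127, Rational(1, 2))) ≈ Mul(49.023, I)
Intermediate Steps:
U = Mul(Rational(1, 127), I, Pow(127, Rational(1, 2))) (U = Pow(Add(Pow(0, 2), Pow(Add(221, -348), -1)), Rational(1, 2)) = Pow(Add(0, Pow(-127, -1)), Rational(1, 2)) = Pow(Add(0, Rational(-1, 127)), Rational(1, 2)) = Pow(Rational(-1, 127), Rational(1, 2)) = Mul(Rational(1, 127), I, Pow(127, Rational(1, 2))) ≈ Mul(0.088736, I))
Mul(U, Mul(X, Pow(Add(Mul(8, Pow(65, -1)), Mul(283, Pow(-289, -1))), -1))) = Mul(Mul(Rational(1, 127), I, Pow(127, Rational(1, 2))), Mul(-473, Pow(Add(Mul(8, Pow(65, -1)), Mul(283, Pow(-289, -1))), -1))) = Mul(Mul(Rational(1, 127), I, Pow(127, Rational(1, 2))), Mul(-473, Pow(Add(Mul(8, Rational(1, 65)), Mul(283, Rational(-1, 289))), -1))) = Mul(Mul(Rational(1, 127), I, Pow(127, Rational(1, 2))), Mul(-473, Pow(Add(Rational(8, 65), Rational(-283, 289)), -1))) = Mul(Mul(Rational(1, 127), I, Pow(127, Rational(1, 2))), Mul(-473, Pow(Rational(-16083, 18785), -1))) = Mul(Mul(Rational(1, 127), I, Pow(127, Rational(1, 2))), Mul(-473, Rational(-18785, 16083))) = Mul(Mul(Rational(1, 127), I, Pow(127, Rational(1, 2))), Rational(8885305, 16083)) = Mul(Rational(8885305, 2042541), I, Pow(127, Rational(1, 2)))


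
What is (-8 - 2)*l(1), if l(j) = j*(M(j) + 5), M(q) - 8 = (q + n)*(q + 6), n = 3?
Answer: -410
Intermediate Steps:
M(q) = 8 + (3 + q)*(6 + q) (M(q) = 8 + (q + 3)*(q + 6) = 8 + (3 + q)*(6 + q))
l(j) = j*(31 + j² + 9*j) (l(j) = j*((26 + j² + 9*j) + 5) = j*(31 + j² + 9*j))
(-8 - 2)*l(1) = (-8 - 2)*(1*(31 + 1² + 9*1)) = -10*(31 + 1 + 9) = -10*41 = -410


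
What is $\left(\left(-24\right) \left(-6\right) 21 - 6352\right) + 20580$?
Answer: $17252$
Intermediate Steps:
$\left(\left(-24\right) \left(-6\right) 21 - 6352\right) + 20580 = \left(144 \cdot 21 - 6352\right) + 20580 = \left(3024 - 6352\right) + 20580 = -3328 + 20580 = 17252$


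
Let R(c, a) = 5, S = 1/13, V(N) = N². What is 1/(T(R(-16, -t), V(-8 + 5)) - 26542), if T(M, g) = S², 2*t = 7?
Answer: -169/4485597 ≈ -3.7676e-5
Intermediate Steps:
t = 7/2 (t = (½)*7 = 7/2 ≈ 3.5000)
S = 1/13 ≈ 0.076923
T(M, g) = 1/169 (T(M, g) = (1/13)² = 1/169)
1/(T(R(-16, -t), V(-8 + 5)) - 26542) = 1/(1/169 - 26542) = 1/(-4485597/169) = -169/4485597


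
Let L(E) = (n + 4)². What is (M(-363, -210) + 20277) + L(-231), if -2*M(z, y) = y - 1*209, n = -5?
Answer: 40975/2 ≈ 20488.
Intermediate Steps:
L(E) = 1 (L(E) = (-5 + 4)² = (-1)² = 1)
M(z, y) = 209/2 - y/2 (M(z, y) = -(y - 1*209)/2 = -(y - 209)/2 = -(-209 + y)/2 = 209/2 - y/2)
(M(-363, -210) + 20277) + L(-231) = ((209/2 - ½*(-210)) + 20277) + 1 = ((209/2 + 105) + 20277) + 1 = (419/2 + 20277) + 1 = 40973/2 + 1 = 40975/2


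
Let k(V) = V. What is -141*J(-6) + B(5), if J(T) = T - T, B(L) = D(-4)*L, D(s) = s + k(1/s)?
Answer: -85/4 ≈ -21.250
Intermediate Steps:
D(s) = s + 1/s
B(L) = -17*L/4 (B(L) = (-4 + 1/(-4))*L = (-4 - ¼)*L = -17*L/4)
J(T) = 0
-141*J(-6) + B(5) = -141*0 - 17/4*5 = 0 - 85/4 = -85/4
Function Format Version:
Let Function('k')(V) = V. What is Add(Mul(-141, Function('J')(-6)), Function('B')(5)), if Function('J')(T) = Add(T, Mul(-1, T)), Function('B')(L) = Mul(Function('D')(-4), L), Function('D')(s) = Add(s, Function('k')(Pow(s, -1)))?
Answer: Rational(-85, 4) ≈ -21.250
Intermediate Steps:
Function('D')(s) = Add(s, Pow(s, -1))
Function('B')(L) = Mul(Rational(-17, 4), L) (Function('B')(L) = Mul(Add(-4, Pow(-4, -1)), L) = Mul(Add(-4, Rational(-1, 4)), L) = Mul(Rational(-17, 4), L))
Function('J')(T) = 0
Add(Mul(-141, Function('J')(-6)), Function('B')(5)) = Add(Mul(-141, 0), Mul(Rational(-17, 4), 5)) = Add(0, Rational(-85, 4)) = Rational(-85, 4)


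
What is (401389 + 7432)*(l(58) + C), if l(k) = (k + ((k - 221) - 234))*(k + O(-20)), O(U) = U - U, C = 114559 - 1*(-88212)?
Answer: 74858804489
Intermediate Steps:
C = 202771 (C = 114559 + 88212 = 202771)
O(U) = 0
l(k) = k*(-455 + 2*k) (l(k) = (k + ((k - 221) - 234))*(k + 0) = (k + ((-221 + k) - 234))*k = (k + (-455 + k))*k = (-455 + 2*k)*k = k*(-455 + 2*k))
(401389 + 7432)*(l(58) + C) = (401389 + 7432)*(58*(-455 + 2*58) + 202771) = 408821*(58*(-455 + 116) + 202771) = 408821*(58*(-339) + 202771) = 408821*(-19662 + 202771) = 408821*183109 = 74858804489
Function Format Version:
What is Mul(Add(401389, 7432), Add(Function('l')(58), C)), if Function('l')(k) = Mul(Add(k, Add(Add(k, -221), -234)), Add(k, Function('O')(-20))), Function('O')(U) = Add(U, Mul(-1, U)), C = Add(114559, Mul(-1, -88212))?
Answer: 74858804489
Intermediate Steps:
C = 202771 (C = Add(114559, 88212) = 202771)
Function('O')(U) = 0
Function('l')(k) = Mul(k, Add(-455, Mul(2, k))) (Function('l')(k) = Mul(Add(k, Add(Add(k, -221), -234)), Add(k, 0)) = Mul(Add(k, Add(Add(-221, k), -234)), k) = Mul(Add(k, Add(-455, k)), k) = Mul(Add(-455, Mul(2, k)), k) = Mul(k, Add(-455, Mul(2, k))))
Mul(Add(401389, 7432), Add(Function('l')(58), C)) = Mul(Add(401389, 7432), Add(Mul(58, Add(-455, Mul(2, 58))), 202771)) = Mul(408821, Add(Mul(58, Add(-455, 116)), 202771)) = Mul(408821, Add(Mul(58, -339), 202771)) = Mul(408821, Add(-19662, 202771)) = Mul(408821, 183109) = 74858804489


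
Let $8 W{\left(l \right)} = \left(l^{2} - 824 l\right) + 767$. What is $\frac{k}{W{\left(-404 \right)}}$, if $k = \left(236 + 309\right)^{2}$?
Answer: $\frac{2376200}{496879} \approx 4.7822$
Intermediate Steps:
$W{\left(l \right)} = \frac{767}{8} - 103 l + \frac{l^{2}}{8}$ ($W{\left(l \right)} = \frac{\left(l^{2} - 824 l\right) + 767}{8} = \frac{767 + l^{2} - 824 l}{8} = \frac{767}{8} - 103 l + \frac{l^{2}}{8}$)
$k = 297025$ ($k = 545^{2} = 297025$)
$\frac{k}{W{\left(-404 \right)}} = \frac{297025}{\frac{767}{8} - -41612 + \frac{\left(-404\right)^{2}}{8}} = \frac{297025}{\frac{767}{8} + 41612 + \frac{1}{8} \cdot 163216} = \frac{297025}{\frac{767}{8} + 41612 + 20402} = \frac{297025}{\frac{496879}{8}} = 297025 \cdot \frac{8}{496879} = \frac{2376200}{496879}$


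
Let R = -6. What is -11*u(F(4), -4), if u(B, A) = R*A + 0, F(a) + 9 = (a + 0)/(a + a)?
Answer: -264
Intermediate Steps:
F(a) = -17/2 (F(a) = -9 + (a + 0)/(a + a) = -9 + a/((2*a)) = -9 + a*(1/(2*a)) = -9 + ½ = -17/2)
u(B, A) = -6*A (u(B, A) = -6*A + 0 = -6*A)
-11*u(F(4), -4) = -(-66)*(-4) = -11*24 = -264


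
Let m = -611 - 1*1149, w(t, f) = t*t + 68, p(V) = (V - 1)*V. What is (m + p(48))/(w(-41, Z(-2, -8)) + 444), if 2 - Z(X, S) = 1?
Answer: 496/2193 ≈ 0.22617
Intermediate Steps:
Z(X, S) = 1 (Z(X, S) = 2 - 1*1 = 2 - 1 = 1)
p(V) = V*(-1 + V) (p(V) = (-1 + V)*V = V*(-1 + V))
w(t, f) = 68 + t² (w(t, f) = t² + 68 = 68 + t²)
m = -1760 (m = -611 - 1149 = -1760)
(m + p(48))/(w(-41, Z(-2, -8)) + 444) = (-1760 + 48*(-1 + 48))/((68 + (-41)²) + 444) = (-1760 + 48*47)/((68 + 1681) + 444) = (-1760 + 2256)/(1749 + 444) = 496/2193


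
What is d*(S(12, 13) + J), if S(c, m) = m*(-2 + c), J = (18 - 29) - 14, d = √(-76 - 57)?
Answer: 105*I*√133 ≈ 1210.9*I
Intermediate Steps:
d = I*√133 (d = √(-133) = I*√133 ≈ 11.533*I)
J = -25 (J = -11 - 14 = -25)
d*(S(12, 13) + J) = (I*√133)*(13*(-2 + 12) - 25) = (I*√133)*(13*10 - 25) = (I*√133)*(130 - 25) = (I*√133)*105 = 105*I*√133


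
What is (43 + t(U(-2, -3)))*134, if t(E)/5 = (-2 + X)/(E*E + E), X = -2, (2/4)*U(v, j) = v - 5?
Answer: 523002/91 ≈ 5747.3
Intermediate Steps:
U(v, j) = -10 + 2*v (U(v, j) = 2*(v - 5) = 2*(-5 + v) = -10 + 2*v)
t(E) = -20/(E + E²) (t(E) = 5*((-2 - 2)/(E*E + E)) = 5*(-4/(E² + E)) = 5*(-4/(E + E²)) = -20/(E + E²))
(43 + t(U(-2, -3)))*134 = (43 - 20/((-10 + 2*(-2))*(1 + (-10 + 2*(-2)))))*134 = (43 - 20/((-10 - 4)*(1 + (-10 - 4))))*134 = (43 - 20/(-14*(1 - 14)))*134 = (43 - 20*(-1/14)/(-13))*134 = (43 - 20*(-1/14)*(-1/13))*134 = (43 - 10/91)*134 = (3903/91)*134 = 523002/91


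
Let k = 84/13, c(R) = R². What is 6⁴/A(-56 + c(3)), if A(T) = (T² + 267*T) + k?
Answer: -1053/8396 ≈ -0.12542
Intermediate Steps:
k = 84/13 (k = 84*(1/13) = 84/13 ≈ 6.4615)
A(T) = 84/13 + T² + 267*T (A(T) = (T² + 267*T) + 84/13 = 84/13 + T² + 267*T)
6⁴/A(-56 + c(3)) = 6⁴/(84/13 + (-56 + 3²)² + 267*(-56 + 3²)) = 1296/(84/13 + (-56 + 9)² + 267*(-56 + 9)) = 1296/(84/13 + (-47)² + 267*(-47)) = 1296/(84/13 + 2209 - 12549) = 1296/(-134336/13) = 1296*(-13/134336) = -1053/8396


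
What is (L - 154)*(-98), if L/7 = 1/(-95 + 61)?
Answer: 256907/17 ≈ 15112.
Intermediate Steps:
L = -7/34 (L = 7/(-95 + 61) = 7/(-34) = 7*(-1/34) = -7/34 ≈ -0.20588)
(L - 154)*(-98) = (-7/34 - 154)*(-98) = -5243/34*(-98) = 256907/17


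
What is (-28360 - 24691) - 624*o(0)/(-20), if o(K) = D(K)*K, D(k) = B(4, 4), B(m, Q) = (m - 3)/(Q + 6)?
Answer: -53051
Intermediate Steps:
B(m, Q) = (-3 + m)/(6 + Q)
D(k) = 1/10 (D(k) = (-3 + 4)/(6 + 4) = 1/10)
o(K) = K/10
(-28360 - 24691) - 624*o(0)/(-20) = (-28360 - 24691) - 624*(1/10)*0/(-20) = -53051 - 0*(-1)/20 = -53051 - 624*0 = -53051 + 0 = -53051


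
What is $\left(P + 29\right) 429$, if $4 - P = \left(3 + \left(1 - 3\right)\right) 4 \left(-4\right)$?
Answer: $21021$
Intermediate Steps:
$P = 20$ ($P = 4 - \left(3 + \left(1 - 3\right)\right) 4 \left(-4\right) = 4 - \left(3 + \left(1 - 3\right)\right) \left(-16\right) = 4 - \left(3 - 2\right) \left(-16\right) = 4 - 1 \left(-16\right) = 4 - -16 = 4 + 16 = 20$)
$\left(P + 29\right) 429 = \left(20 + 29\right) 429 = 49 \cdot 429 = 21021$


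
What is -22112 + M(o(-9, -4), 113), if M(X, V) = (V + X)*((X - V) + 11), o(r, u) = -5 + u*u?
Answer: -33396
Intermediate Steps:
o(r, u) = -5 + u**2
M(X, V) = (V + X)*(11 + X - V)
-22112 + M(o(-9, -4), 113) = -22112 + ((-5 + (-4)**2)**2 - 1*113**2 + 11*113 + 11*(-5 + (-4)**2)) = -22112 + ((-5 + 16)**2 - 1*12769 + 1243 + 11*(-5 + 16)) = -22112 + (11**2 - 12769 + 1243 + 11*11) = -22112 + (121 - 12769 + 1243 + 121) = -22112 - 11284 = -33396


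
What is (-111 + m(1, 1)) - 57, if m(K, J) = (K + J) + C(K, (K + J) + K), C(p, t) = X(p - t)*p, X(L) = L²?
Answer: -162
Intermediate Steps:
C(p, t) = p*(p - t)² (C(p, t) = (p - t)²*p = p*(p - t)²)
m(K, J) = J + K + K*(-J - K)² (m(K, J) = (K + J) + K*(K - ((K + J) + K))² = (J + K) + K*(K - ((J + K) + K))² = (J + K) + K*(K - (J + 2*K))² = (J + K) + K*(K + (-J - 2*K))² = (J + K) + K*(-J - K)² = J + K + K*(-J - K)²)
(-111 + m(1, 1)) - 57 = (-111 + (1 + 1 + 1*(1 + 1)²)) - 57 = (-111 + (1 + 1 + 1*2²)) - 57 = (-111 + (1 + 1 + 1*4)) - 57 = (-111 + (1 + 1 + 4)) - 57 = (-111 + 6) - 57 = -105 - 57 = -162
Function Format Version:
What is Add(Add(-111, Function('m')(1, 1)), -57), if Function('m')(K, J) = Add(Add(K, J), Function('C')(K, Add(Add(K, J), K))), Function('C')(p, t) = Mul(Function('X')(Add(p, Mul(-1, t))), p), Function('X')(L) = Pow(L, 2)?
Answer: -162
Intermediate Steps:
Function('C')(p, t) = Mul(p, Pow(Add(p, Mul(-1, t)), 2)) (Function('C')(p, t) = Mul(Pow(Add(p, Mul(-1, t)), 2), p) = Mul(p, Pow(Add(p, Mul(-1, t)), 2)))
Function('m')(K, J) = Add(J, K, Mul(K, Pow(Add(Mul(-1, J), Mul(-1, K)), 2))) (Function('m')(K, J) = Add(Add(K, J), Mul(K, Pow(Add(K, Mul(-1, Add(Add(K, J), K))), 2))) = Add(Add(J, K), Mul(K, Pow(Add(K, Mul(-1, Add(Add(J, K), K))), 2))) = Add(Add(J, K), Mul(K, Pow(Add(K, Mul(-1, Add(J, Mul(2, K)))), 2))) = Add(Add(J, K), Mul(K, Pow(Add(K, Add(Mul(-1, J), Mul(-2, K))), 2))) = Add(Add(J, K), Mul(K, Pow(Add(Mul(-1, J), Mul(-1, K)), 2))) = Add(J, K, Mul(K, Pow(Add(Mul(-1, J), Mul(-1, K)), 2))))
Add(Add(-111, Function('m')(1, 1)), -57) = Add(Add(-111, Add(1, 1, Mul(1, Pow(Add(1, 1), 2)))), -57) = Add(Add(-111, Add(1, 1, Mul(1, Pow(2, 2)))), -57) = Add(Add(-111, Add(1, 1, Mul(1, 4))), -57) = Add(Add(-111, Add(1, 1, 4)), -57) = Add(Add(-111, 6), -57) = Add(-105, -57) = -162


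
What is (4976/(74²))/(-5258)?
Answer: -622/3599101 ≈ -0.00017282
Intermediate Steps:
(4976/(74²))/(-5258) = (4976/5476)*(-1/5258) = (4976*(1/5476))*(-1/5258) = (1244/1369)*(-1/5258) = -622/3599101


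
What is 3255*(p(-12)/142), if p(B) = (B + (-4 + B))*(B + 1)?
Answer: 501270/71 ≈ 7060.1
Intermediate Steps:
p(B) = (1 + B)*(-4 + 2*B) (p(B) = (-4 + 2*B)*(1 + B) = (1 + B)*(-4 + 2*B))
3255*(p(-12)/142) = 3255*((-4 - 2*(-12) + 2*(-12)²)/142) = 3255*((-4 + 24 + 2*144)*(1/142)) = 3255*((-4 + 24 + 288)*(1/142)) = 3255*(308*(1/142)) = 3255*(154/71) = 501270/71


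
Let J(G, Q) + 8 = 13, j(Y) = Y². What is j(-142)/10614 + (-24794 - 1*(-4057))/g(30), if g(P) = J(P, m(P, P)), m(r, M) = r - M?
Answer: -110000849/26535 ≈ -4145.5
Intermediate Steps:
J(G, Q) = 5 (J(G, Q) = -8 + 13 = 5)
g(P) = 5
j(-142)/10614 + (-24794 - 1*(-4057))/g(30) = (-142)²/10614 + (-24794 - 1*(-4057))/5 = 20164*(1/10614) + (-24794 + 4057)*(⅕) = 10082/5307 - 20737*⅕ = 10082/5307 - 20737/5 = -110000849/26535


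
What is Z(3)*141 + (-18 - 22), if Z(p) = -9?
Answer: -1309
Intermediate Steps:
Z(3)*141 + (-18 - 22) = -9*141 + (-18 - 22) = -1269 - 40 = -1309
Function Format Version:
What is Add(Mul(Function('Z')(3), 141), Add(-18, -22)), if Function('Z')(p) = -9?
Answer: -1309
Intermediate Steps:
Add(Mul(Function('Z')(3), 141), Add(-18, -22)) = Add(Mul(-9, 141), Add(-18, -22)) = Add(-1269, -40) = -1309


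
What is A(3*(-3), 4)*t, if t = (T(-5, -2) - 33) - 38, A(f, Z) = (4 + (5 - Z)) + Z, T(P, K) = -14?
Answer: -765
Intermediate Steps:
A(f, Z) = 9 (A(f, Z) = (9 - Z) + Z = 9)
t = -85 (t = (-14 - 33) - 38 = -47 - 38 = -85)
A(3*(-3), 4)*t = 9*(-85) = -765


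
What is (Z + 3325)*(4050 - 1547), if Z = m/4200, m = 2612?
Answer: 8740233209/1050 ≈ 8.3240e+6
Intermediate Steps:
Z = 653/1050 (Z = 2612/4200 = 2612*(1/4200) = 653/1050 ≈ 0.62190)
(Z + 3325)*(4050 - 1547) = (653/1050 + 3325)*(4050 - 1547) = (3491903/1050)*2503 = 8740233209/1050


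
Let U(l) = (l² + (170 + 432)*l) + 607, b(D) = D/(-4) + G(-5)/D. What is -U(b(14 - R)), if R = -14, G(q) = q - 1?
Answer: 722055/196 ≈ 3684.0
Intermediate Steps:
G(q) = -1 + q
b(D) = -6/D - D/4 (b(D) = D/(-4) + (-1 - 5)/D = D*(-¼) - 6/D = -D/4 - 6/D = -6/D - D/4)
U(l) = 607 + l² + 602*l (U(l) = (l² + 602*l) + 607 = 607 + l² + 602*l)
-U(b(14 - R)) = -(607 + (-6/(14 - 1*(-14)) - (14 - 1*(-14))/4)² + 602*(-6/(14 - 1*(-14)) - (14 - 1*(-14))/4)) = -(607 + (-6/(14 + 14) - (14 + 14)/4)² + 602*(-6/(14 + 14) - (14 + 14)/4)) = -(607 + (-6/28 - ¼*28)² + 602*(-6/28 - ¼*28)) = -(607 + (-6*1/28 - 7)² + 602*(-6*1/28 - 7)) = -(607 + (-3/14 - 7)² + 602*(-3/14 - 7)) = -(607 + (-101/14)² + 602*(-101/14)) = -(607 + 10201/196 - 4343) = -1*(-722055/196) = 722055/196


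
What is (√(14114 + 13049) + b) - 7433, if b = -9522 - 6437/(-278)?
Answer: -4707053/278 + √27163 ≈ -16767.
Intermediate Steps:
b = -2640679/278 (b = -9522 - 6437*(-1)/278 = -9522 - 1*(-6437/278) = -9522 + 6437/278 = -2640679/278 ≈ -9498.8)
(√(14114 + 13049) + b) - 7433 = (√(14114 + 13049) - 2640679/278) - 7433 = (√27163 - 2640679/278) - 7433 = (-2640679/278 + √27163) - 7433 = -4707053/278 + √27163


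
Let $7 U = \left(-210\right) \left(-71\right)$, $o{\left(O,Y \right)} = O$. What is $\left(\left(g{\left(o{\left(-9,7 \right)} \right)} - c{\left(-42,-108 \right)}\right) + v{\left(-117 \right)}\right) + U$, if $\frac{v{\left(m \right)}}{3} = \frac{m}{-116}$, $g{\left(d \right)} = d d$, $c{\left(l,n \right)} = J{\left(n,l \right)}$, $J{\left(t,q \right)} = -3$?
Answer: $\frac{257175}{116} \approx 2217.0$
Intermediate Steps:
$c{\left(l,n \right)} = -3$
$g{\left(d \right)} = d^{2}$
$U = 2130$ ($U = \frac{\left(-210\right) \left(-71\right)}{7} = \frac{1}{7} \cdot 14910 = 2130$)
$v{\left(m \right)} = - \frac{3 m}{116}$ ($v{\left(m \right)} = 3 \frac{m}{-116} = 3 m \left(- \frac{1}{116}\right) = 3 \left(- \frac{m}{116}\right) = - \frac{3 m}{116}$)
$\left(\left(g{\left(o{\left(-9,7 \right)} \right)} - c{\left(-42,-108 \right)}\right) + v{\left(-117 \right)}\right) + U = \left(\left(\left(-9\right)^{2} - -3\right) - - \frac{351}{116}\right) + 2130 = \left(\left(81 + 3\right) + \frac{351}{116}\right) + 2130 = \left(84 + \frac{351}{116}\right) + 2130 = \frac{10095}{116} + 2130 = \frac{257175}{116}$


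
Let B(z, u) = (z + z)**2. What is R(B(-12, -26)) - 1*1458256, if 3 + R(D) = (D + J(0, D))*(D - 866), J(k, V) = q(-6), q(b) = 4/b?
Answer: -4875317/3 ≈ -1.6251e+6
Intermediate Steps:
J(k, V) = -2/3 (J(k, V) = 4/(-6) = 4*(-1/6) = -2/3)
B(z, u) = 4*z**2 (B(z, u) = (2*z)**2 = 4*z**2)
R(D) = -3 + (-866 + D)*(-2/3 + D) (R(D) = -3 + (D - 2/3)*(D - 866) = -3 + (-2/3 + D)*(-866 + D) = -3 + (-866 + D)*(-2/3 + D))
R(B(-12, -26)) - 1*1458256 = (1723/3 + (4*(-12)**2)**2 - 10400*(-12)**2/3) - 1*1458256 = (1723/3 + (4*144)**2 - 10400*144/3) - 1458256 = (1723/3 + 576**2 - 2600/3*576) - 1458256 = (1723/3 + 331776 - 499200) - 1458256 = -500549/3 - 1458256 = -4875317/3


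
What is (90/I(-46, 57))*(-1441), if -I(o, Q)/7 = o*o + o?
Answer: 1441/161 ≈ 8.9503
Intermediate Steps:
I(o, Q) = -7*o - 7*o**2 (I(o, Q) = -7*(o*o + o) = -7*(o**2 + o) = -7*(o + o**2) = -7*o - 7*o**2)
(90/I(-46, 57))*(-1441) = (90/((-7*(-46)*(1 - 46))))*(-1441) = (90/((-7*(-46)*(-45))))*(-1441) = (90/(-14490))*(-1441) = (90*(-1/14490))*(-1441) = -1/161*(-1441) = 1441/161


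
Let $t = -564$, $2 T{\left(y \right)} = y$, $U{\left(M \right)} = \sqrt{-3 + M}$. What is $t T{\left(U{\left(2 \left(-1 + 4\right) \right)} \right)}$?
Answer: $- 282 \sqrt{3} \approx -488.44$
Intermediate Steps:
$T{\left(y \right)} = \frac{y}{2}$
$t T{\left(U{\left(2 \left(-1 + 4\right) \right)} \right)} = - 564 \frac{\sqrt{-3 + 2 \left(-1 + 4\right)}}{2} = - 564 \frac{\sqrt{-3 + 2 \cdot 3}}{2} = - 564 \frac{\sqrt{-3 + 6}}{2} = - 564 \frac{\sqrt{3}}{2} = - 282 \sqrt{3}$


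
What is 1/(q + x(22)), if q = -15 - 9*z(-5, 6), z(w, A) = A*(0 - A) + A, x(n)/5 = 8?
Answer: 1/295 ≈ 0.0033898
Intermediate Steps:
x(n) = 40 (x(n) = 5*8 = 40)
z(w, A) = A - A**2 (z(w, A) = A*(-A) + A = -A**2 + A = A - A**2)
q = 255 (q = -15 - 54*(1 - 1*6) = -15 - 54*(1 - 6) = -15 - 54*(-5) = -15 - 9*(-30) = -15 + 270 = 255)
1/(q + x(22)) = 1/(255 + 40) = 1/295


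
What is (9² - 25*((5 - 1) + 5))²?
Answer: 20736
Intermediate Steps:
(9² - 25*((5 - 1) + 5))² = (81 - 25*(4 + 5))² = (81 - 25*9)² = (81 - 225)² = (-144)² = 20736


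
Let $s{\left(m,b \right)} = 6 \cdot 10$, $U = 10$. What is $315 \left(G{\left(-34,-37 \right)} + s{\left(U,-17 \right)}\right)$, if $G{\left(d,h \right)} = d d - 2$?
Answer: $382410$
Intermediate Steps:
$s{\left(m,b \right)} = 60$
$G{\left(d,h \right)} = -2 + d^{2}$ ($G{\left(d,h \right)} = d^{2} - 2 = -2 + d^{2}$)
$315 \left(G{\left(-34,-37 \right)} + s{\left(U,-17 \right)}\right) = 315 \left(\left(-2 + \left(-34\right)^{2}\right) + 60\right) = 315 \left(\left(-2 + 1156\right) + 60\right) = 315 \left(1154 + 60\right) = 315 \cdot 1214 = 382410$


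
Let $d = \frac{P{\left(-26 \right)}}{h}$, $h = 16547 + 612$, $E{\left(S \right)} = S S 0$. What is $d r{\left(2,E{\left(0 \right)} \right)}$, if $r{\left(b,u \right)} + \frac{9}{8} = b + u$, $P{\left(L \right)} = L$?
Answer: $- \frac{91}{68636} \approx -0.0013258$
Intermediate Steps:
$E{\left(S \right)} = 0$ ($E{\left(S \right)} = S^{2} \cdot 0 = 0$)
$r{\left(b,u \right)} = - \frac{9}{8} + b + u$ ($r{\left(b,u \right)} = - \frac{9}{8} + \left(b + u\right) = - \frac{9}{8} + b + u$)
$h = 17159$
$d = - \frac{26}{17159} \approx -0.0015152$
$d r{\left(2,E{\left(0 \right)} \right)} = - \frac{26 \left(- \frac{9}{8} + 2 + 0\right)}{17159} = \left(- \frac{26}{17159}\right) \frac{7}{8} = - \frac{91}{68636}$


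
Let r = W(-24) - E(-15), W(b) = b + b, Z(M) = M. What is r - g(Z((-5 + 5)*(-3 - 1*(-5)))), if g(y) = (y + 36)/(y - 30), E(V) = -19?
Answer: -139/5 ≈ -27.800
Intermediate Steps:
W(b) = 2*b
g(y) = (36 + y)/(-30 + y)
r = -29 (r = 2*(-24) - 1*(-19) = -48 + 19 = -29)
r - g(Z((-5 + 5)*(-3 - 1*(-5)))) = -29 - (36 + (-5 + 5)*(-3 - 1*(-5)))/(-30 + (-5 + 5)*(-3 - 1*(-5))) = -29 - (36 + 0*(-3 + 5))/(-30 + 0*(-3 + 5)) = -29 - (36 + 0*2)/(-30 + 0*2) = -29 - (36 + 0)/(-30 + 0) = -29 - 36/(-30) = -29 - (-1)*36/30 = -29 - 1*(-6/5) = -29 + 6/5 = -139/5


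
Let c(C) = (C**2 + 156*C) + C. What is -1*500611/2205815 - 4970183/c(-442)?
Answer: -2205273236363/55573303110 ≈ -39.682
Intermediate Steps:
c(C) = C**2 + 157*C
-1*500611/2205815 - 4970183/c(-442) = -1*500611/2205815 - 4970183*(-1/(442*(157 - 442))) = -500611*1/2205815 - 4970183/((-442*(-285))) = -500611/2205815 - 4970183/125970 = -2205273236363/55573303110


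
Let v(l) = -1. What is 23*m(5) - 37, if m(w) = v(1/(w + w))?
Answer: -60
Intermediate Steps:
m(w) = -1
23*m(5) - 37 = 23*(-1) - 37 = -23 - 37 = -60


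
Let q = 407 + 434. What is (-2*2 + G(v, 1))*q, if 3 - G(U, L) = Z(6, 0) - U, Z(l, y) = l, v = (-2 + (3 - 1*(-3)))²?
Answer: 7569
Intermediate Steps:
v = 16 (v = (-2 + (3 + 3))² = (-2 + 6)² = 4² = 16)
G(U, L) = -3 + U (G(U, L) = 3 - (6 - U) = 3 + (-6 + U) = -3 + U)
q = 841
(-2*2 + G(v, 1))*q = (-2*2 + (-3 + 16))*841 = (-4 + 13)*841 = 9*841 = 7569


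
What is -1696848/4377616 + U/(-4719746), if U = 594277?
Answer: -663138004015/1291327225346 ≈ -0.51353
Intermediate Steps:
-1696848/4377616 + U/(-4719746) = -1696848/4377616 + 594277/(-4719746) = -1696848*1/4377616 + 594277*(-1/4719746) = -106053/273601 - 594277/4719746 = -663138004015/1291327225346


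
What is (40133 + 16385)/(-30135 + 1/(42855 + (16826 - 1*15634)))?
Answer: -1244724173/663678172 ≈ -1.8755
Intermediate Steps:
(40133 + 16385)/(-30135 + 1/(42855 + (16826 - 1*15634))) = 56518/(-30135 + 1/(42855 + (16826 - 15634))) = 56518/(-30135 + 1/(42855 + 1192)) = 56518/(-30135 + 1/44047) = 56518/(-1327356344/44047) = 56518*(-44047/1327356344) = -1244724173/663678172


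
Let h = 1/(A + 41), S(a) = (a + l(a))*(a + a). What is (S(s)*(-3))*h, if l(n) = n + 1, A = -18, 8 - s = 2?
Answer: -468/23 ≈ -20.348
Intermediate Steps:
s = 6 (s = 8 - 1*2 = 8 - 2 = 6)
l(n) = 1 + n
S(a) = 2*a*(1 + 2*a) (S(a) = (a + (1 + a))*(a + a) = (1 + 2*a)*(2*a) = 2*a*(1 + 2*a))
h = 1/23 (h = 1/(-18 + 41) = 1/23 ≈ 0.043478)
(S(s)*(-3))*h = ((2*6*(1 + 2*6))*(-3))*(1/23) = ((2*6*(1 + 12))*(-3))*(1/23) = ((2*6*13)*(-3))*(1/23) = (156*(-3))*(1/23) = -468*1/23 = -468/23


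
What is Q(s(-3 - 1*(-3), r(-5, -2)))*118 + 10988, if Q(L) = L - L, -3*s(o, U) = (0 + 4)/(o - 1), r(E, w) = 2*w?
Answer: 10988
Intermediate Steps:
s(o, U) = -4/(3*(-1 + o)) (s(o, U) = -(0 + 4)/(3*(o - 1)) = -4/(3*(-1 + o)))
Q(L) = 0
Q(s(-3 - 1*(-3), r(-5, -2)))*118 + 10988 = 0*118 + 10988 = 0 + 10988 = 10988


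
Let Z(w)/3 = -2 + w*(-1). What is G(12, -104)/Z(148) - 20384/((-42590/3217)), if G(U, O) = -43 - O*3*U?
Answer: 2935127201/1916550 ≈ 1531.5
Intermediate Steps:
G(U, O) = -43 - 3*O*U
Z(w) = -6 - 3*w (Z(w) = 3*(-2 + w*(-1)) = 3*(-2 - w) = -6 - 3*w)
G(12, -104)/Z(148) - 20384/((-42590/3217)) = (-43 - 3*(-104)*12)/(-6 - 3*148) - 20384/((-42590/3217)) = (-43 + 3744)/(-6 - 444) - 20384/((-42590*1/3217)) = 3701/(-450) - 20384/(-42590/3217) = 3701*(-1/450) - 20384*(-3217/42590) = -3701/450 + 32787664/21295 = 2935127201/1916550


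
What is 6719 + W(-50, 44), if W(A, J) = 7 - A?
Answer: 6776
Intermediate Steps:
6719 + W(-50, 44) = 6719 + (7 - 1*(-50)) = 6719 + (7 + 50) = 6719 + 57 = 6776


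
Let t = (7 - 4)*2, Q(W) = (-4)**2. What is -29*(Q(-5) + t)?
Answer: -638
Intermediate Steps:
Q(W) = 16
t = 6 (t = 3*2 = 6)
-29*(Q(-5) + t) = -29*(16 + 6) = -29*22 = -638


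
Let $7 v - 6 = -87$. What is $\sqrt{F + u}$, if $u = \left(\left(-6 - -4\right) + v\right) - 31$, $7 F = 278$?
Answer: $\frac{i \sqrt{238}}{7} \approx 2.2039 i$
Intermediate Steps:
$v = - \frac{81}{7}$ ($v = \frac{6}{7} + \frac{1}{7} \left(-87\right) = \frac{6}{7} - \frac{87}{7} = - \frac{81}{7} \approx -11.571$)
$F = \frac{278}{7}$ ($F = \frac{1}{7} \cdot 278 = \frac{278}{7} \approx 39.714$)
$u = - \frac{312}{7}$ ($u = \left(\left(-6 - -4\right) - \frac{81}{7}\right) - 31 = \left(\left(-6 + 4\right) - \frac{81}{7}\right) - 31 = \left(-2 - \frac{81}{7}\right) - 31 = - \frac{95}{7} - 31 = - \frac{312}{7} \approx -44.571$)
$\sqrt{F + u} = \sqrt{\frac{278}{7} - \frac{312}{7}} = \sqrt{- \frac{34}{7}} = \frac{i \sqrt{238}}{7}$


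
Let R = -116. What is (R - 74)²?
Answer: 36100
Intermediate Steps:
(R - 74)² = (-116 - 74)² = (-190)² = 36100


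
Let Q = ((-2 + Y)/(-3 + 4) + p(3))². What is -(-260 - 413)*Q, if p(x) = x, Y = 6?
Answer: 32977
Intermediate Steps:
Q = 49 (Q = ((-2 + 6)/(-3 + 4) + 3)² = (4/1 + 3)² = (4*1 + 3)² = (4 + 3)² = 7² = 49)
-(-260 - 413)*Q = -(-260 - 413)*49 = -(-673)*49 = -1*(-32977) = 32977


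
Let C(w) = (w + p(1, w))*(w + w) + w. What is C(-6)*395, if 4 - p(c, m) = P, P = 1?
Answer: 11850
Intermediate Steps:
p(c, m) = 3 (p(c, m) = 4 - 1*1 = 4 - 1 = 3)
C(w) = w + 2*w*(3 + w) (C(w) = (w + 3)*(w + w) + w = (3 + w)*(2*w) + w = 2*w*(3 + w) + w = w + 2*w*(3 + w))
C(-6)*395 = -6*(7 + 2*(-6))*395 = -6*(7 - 12)*395 = -6*(-5)*395 = 30*395 = 11850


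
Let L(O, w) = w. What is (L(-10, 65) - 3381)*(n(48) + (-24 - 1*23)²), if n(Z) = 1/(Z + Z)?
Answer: -175801885/24 ≈ -7.3251e+6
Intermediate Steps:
n(Z) = 1/(2*Z)
(L(-10, 65) - 3381)*(n(48) + (-24 - 1*23)²) = (65 - 3381)*((½)/48 + (-24 - 1*23)²) = -3316*((½)*(1/48) + (-24 - 23)²) = -3316*(1/96 + (-47)²) = -3316*(1/96 + 2209) = -3316*212065/96 = -175801885/24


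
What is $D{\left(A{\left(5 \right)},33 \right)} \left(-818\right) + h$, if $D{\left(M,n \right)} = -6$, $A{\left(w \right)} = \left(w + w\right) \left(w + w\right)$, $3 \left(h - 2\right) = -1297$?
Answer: $\frac{13433}{3} \approx 4477.7$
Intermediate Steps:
$h = - \frac{1291}{3}$ ($h = 2 + \frac{1}{3} \left(-1297\right) = 2 - \frac{1297}{3} = - \frac{1291}{3} \approx -430.33$)
$A{\left(w \right)} = 4 w^{2}$ ($A{\left(w \right)} = 2 w 2 w = 4 w^{2}$)
$D{\left(A{\left(5 \right)},33 \right)} \left(-818\right) + h = \left(-6\right) \left(-818\right) - \frac{1291}{3} = 4908 - \frac{1291}{3} = \frac{13433}{3}$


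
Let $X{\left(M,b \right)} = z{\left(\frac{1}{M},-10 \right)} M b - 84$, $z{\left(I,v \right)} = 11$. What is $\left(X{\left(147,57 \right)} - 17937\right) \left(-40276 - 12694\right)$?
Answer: $-3927619560$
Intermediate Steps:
$X{\left(M,b \right)} = -84 + 11 M b$ ($X{\left(M,b \right)} = 11 M b - 84 = -84 + 11 M b$)
$\left(X{\left(147,57 \right)} - 17937\right) \left(-40276 - 12694\right) = \left(\left(-84 + 11 \cdot 147 \cdot 57\right) - 17937\right) \left(-40276 - 12694\right) = \left(\left(-84 + 92169\right) - 17937\right) \left(-52970\right) = \left(92085 - 17937\right) \left(-52970\right) = 74148 \left(-52970\right) = -3927619560$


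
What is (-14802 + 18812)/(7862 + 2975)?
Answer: 4010/10837 ≈ 0.37003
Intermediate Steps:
(-14802 + 18812)/(7862 + 2975) = 4010/10837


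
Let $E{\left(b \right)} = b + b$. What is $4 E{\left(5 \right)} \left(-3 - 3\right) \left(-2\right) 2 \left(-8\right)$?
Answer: $-7680$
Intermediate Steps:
$E{\left(b \right)} = 2 b$
$4 E{\left(5 \right)} \left(-3 - 3\right) \left(-2\right) 2 \left(-8\right) = 4 \cdot 2 \cdot 5 \left(-3 - 3\right) \left(-2\right) 2 \left(-8\right) = 4 \cdot 10 \left(-3 - 3\right) \left(-2\right) 2 \left(-8\right) = 4 \cdot 10 \left(-6\right) \left(-2\right) 2 \left(-8\right) = 4 \left(-60\right) \left(-2\right) 2 \left(-8\right) = \left(-240\right) \left(-2\right) 2 \left(-8\right) = 480 \cdot 2 \left(-8\right) = 960 \left(-8\right) = -7680$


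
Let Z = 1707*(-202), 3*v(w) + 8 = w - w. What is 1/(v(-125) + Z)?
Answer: -3/1034450 ≈ -2.9001e-6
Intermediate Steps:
v(w) = -8/3 (v(w) = -8/3 + (w - w)/3 = -8/3 + (⅓)*0 = -8/3 + 0 = -8/3)
Z = -344814
1/(v(-125) + Z) = 1/(-8/3 - 344814) = 1/(-1034450/3) = -3/1034450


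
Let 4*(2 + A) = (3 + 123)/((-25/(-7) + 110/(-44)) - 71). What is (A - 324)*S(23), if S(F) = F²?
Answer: -169065755/979 ≈ -1.7269e+5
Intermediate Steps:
A = -2399/979 (A = -2 + ((3 + 123)/((-25/(-7) + 110/(-44)) - 71))/4 = -2 + (126/((-25*(-⅐) + 110*(-1/44)) - 71))/4 = -2 + (126/((25/7 - 5/2) - 71))/4 = -2 + (126/(15/14 - 71))/4 = -2 + (126/(-979/14))/4 = -2 + (126*(-14/979))/4 = -2 + (¼)*(-1764/979) = -2 - 441/979 = -2399/979 ≈ -2.4505)
(A - 324)*S(23) = (-2399/979 - 324)*23² = -319595/979*529 = -169065755/979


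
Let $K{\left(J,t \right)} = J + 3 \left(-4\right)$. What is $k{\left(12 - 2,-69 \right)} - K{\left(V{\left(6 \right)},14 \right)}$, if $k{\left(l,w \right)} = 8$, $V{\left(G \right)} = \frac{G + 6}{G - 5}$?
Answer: $8$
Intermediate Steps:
$V{\left(G \right)} = \frac{6 + G}{-5 + G}$
$K{\left(J,t \right)} = -12 + J$ ($K{\left(J,t \right)} = J - 12 = -12 + J$)
$k{\left(12 - 2,-69 \right)} - K{\left(V{\left(6 \right)},14 \right)} = 8 - \left(-12 + \frac{6 + 6}{-5 + 6}\right) = 8 - \left(-12 + 1^{-1} \cdot 12\right) = 8 - \left(-12 + 1 \cdot 12\right) = 8 - \left(-12 + 12\right) = 8 - 0 = 8 + 0 = 8$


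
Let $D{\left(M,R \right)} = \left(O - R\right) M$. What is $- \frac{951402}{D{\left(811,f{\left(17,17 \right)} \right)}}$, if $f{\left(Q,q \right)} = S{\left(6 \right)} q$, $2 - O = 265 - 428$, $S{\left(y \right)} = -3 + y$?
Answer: $- \frac{158567}{15409} \approx -10.291$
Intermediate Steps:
$O = 165$ ($O = 2 - \left(265 - 428\right) = 2 - -163 = 2 + 163 = 165$)
$f{\left(Q,q \right)} = 3 q$ ($f{\left(Q,q \right)} = \left(-3 + 6\right) q = 3 q$)
$D{\left(M,R \right)} = M \left(165 - R\right)$ ($D{\left(M,R \right)} = \left(165 - R\right) M = M \left(165 - R\right)$)
$- \frac{951402}{D{\left(811,f{\left(17,17 \right)} \right)}} = - \frac{951402}{811 \left(165 - 3 \cdot 17\right)} = - \frac{951402}{811 \left(165 - 51\right)} = - \frac{951402}{811 \cdot 114} = - \frac{951402}{92454} = \left(-951402\right) \frac{1}{92454} = - \frac{158567}{15409}$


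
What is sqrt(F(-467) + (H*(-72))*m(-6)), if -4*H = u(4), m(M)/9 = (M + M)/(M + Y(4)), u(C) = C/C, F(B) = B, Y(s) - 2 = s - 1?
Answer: sqrt(1477) ≈ 38.432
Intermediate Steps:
Y(s) = 1 + s (Y(s) = 2 + (s - 1) = 2 + (-1 + s) = 1 + s)
u(C) = 1
m(M) = 18*M/(5 + M) (m(M) = 9*((M + M)/(M + (1 + 4))) = 9*((2*M)/(M + 5)) = 9*((2*M)/(5 + M)) = 9*(2*M/(5 + M)) = 18*M/(5 + M))
H = -1/4 (H = -1/4*1 = -1/4 ≈ -0.25000)
sqrt(F(-467) + (H*(-72))*m(-6)) = sqrt(-467 + (-1/4*(-72))*(18*(-6)/(5 - 6))) = sqrt(-467 + 18*(18*(-6)/(-1))) = sqrt(-467 + 18*(18*(-6)*(-1))) = sqrt(-467 + 18*108) = sqrt(-467 + 1944) = sqrt(1477)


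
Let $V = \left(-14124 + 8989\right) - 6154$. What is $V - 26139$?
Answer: $-37428$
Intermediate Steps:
$V = -11289$ ($V = -5135 - 6154 = -11289$)
$V - 26139 = -11289 - 26139 = -37428$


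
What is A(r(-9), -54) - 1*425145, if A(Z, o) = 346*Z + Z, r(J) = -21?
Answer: -432432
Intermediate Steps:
A(Z, o) = 347*Z
A(r(-9), -54) - 1*425145 = 347*(-21) - 1*425145 = -7287 - 425145 = -432432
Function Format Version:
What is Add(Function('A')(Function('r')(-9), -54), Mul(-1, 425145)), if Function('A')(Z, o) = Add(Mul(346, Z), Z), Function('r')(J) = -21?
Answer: -432432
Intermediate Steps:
Function('A')(Z, o) = Mul(347, Z)
Add(Function('A')(Function('r')(-9), -54), Mul(-1, 425145)) = Add(Mul(347, -21), Mul(-1, 425145)) = Add(-7287, -425145) = -432432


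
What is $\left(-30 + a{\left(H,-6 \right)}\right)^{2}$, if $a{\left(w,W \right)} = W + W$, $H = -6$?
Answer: $1764$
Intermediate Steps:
$a{\left(w,W \right)} = 2 W$
$\left(-30 + a{\left(H,-6 \right)}\right)^{2} = \left(-30 + 2 \left(-6\right)\right)^{2} = \left(-30 - 12\right)^{2} = \left(-42\right)^{2} = 1764$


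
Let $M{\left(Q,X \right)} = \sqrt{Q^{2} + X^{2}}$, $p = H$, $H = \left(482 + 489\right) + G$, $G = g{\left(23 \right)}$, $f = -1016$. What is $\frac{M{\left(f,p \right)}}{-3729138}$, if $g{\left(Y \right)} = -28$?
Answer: $- \frac{\sqrt{1921505}}{3729138} \approx -0.00037172$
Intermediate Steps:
$G = -28$
$H = 943$ ($H = \left(482 + 489\right) - 28 = 971 - 28 = 943$)
$p = 943$
$\frac{M{\left(f,p \right)}}{-3729138} = \frac{\sqrt{\left(-1016\right)^{2} + 943^{2}}}{-3729138} = \sqrt{1032256 + 889249} \left(- \frac{1}{3729138}\right) = \sqrt{1921505} \left(- \frac{1}{3729138}\right) = - \frac{\sqrt{1921505}}{3729138}$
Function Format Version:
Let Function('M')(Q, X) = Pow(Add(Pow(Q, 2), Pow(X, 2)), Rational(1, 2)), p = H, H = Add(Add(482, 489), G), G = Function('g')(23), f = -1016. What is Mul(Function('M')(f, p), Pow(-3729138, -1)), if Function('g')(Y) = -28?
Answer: Mul(Rational(-1, 3729138), Pow(1921505, Rational(1, 2))) ≈ -0.00037172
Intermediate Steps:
G = -28
H = 943 (H = Add(Add(482, 489), -28) = Add(971, -28) = 943)
p = 943
Mul(Function('M')(f, p), Pow(-3729138, -1)) = Mul(Pow(Add(Pow(-1016, 2), Pow(943, 2)), Rational(1, 2)), Pow(-3729138, -1)) = Mul(Pow(Add(1032256, 889249), Rational(1, 2)), Rational(-1, 3729138)) = Mul(Pow(1921505, Rational(1, 2)), Rational(-1, 3729138)) = Mul(Rational(-1, 3729138), Pow(1921505, Rational(1, 2)))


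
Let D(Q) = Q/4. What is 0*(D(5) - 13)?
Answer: 0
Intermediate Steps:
D(Q) = Q/4 (D(Q) = Q*(1/4) = Q/4)
0*(D(5) - 13) = 0*((1/4)*5 - 13) = 0*(5/4 - 13) = 0*(-47/4) = 0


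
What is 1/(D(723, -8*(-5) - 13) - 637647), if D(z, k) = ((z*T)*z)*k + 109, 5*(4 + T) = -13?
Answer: -5/468939229 ≈ -1.0662e-8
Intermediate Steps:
T = -33/5 (T = -4 + (1/5)*(-13) = -4 - 13/5 = -33/5 ≈ -6.6000)
D(z, k) = 109 - 33*k*z**2/5 (D(z, k) = ((z*(-33/5))*z)*k + 109 = ((-33*z/5)*z)*k + 109 = (-33*z**2/5)*k + 109 = -33*k*z**2/5 + 109 = 109 - 33*k*z**2/5)
1/(D(723, -8*(-5) - 13) - 637647) = 1/((109 - 33/5*(-8*(-5) - 13)*723**2) - 637647) = 1/((109 - 33/5*(40 - 13)*522729) - 637647) = 1/((109 - 33/5*27*522729) - 637647) = 1/((109 - 465751539/5) - 637647) = 1/(-465750994/5 - 637647) = 1/(-468939229/5) = -5/468939229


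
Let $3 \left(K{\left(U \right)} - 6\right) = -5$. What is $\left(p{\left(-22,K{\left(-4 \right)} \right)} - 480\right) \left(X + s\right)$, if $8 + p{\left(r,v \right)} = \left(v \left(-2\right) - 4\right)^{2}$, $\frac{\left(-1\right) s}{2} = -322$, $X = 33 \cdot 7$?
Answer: $- \frac{2579500}{9} \approx -2.8661 \cdot 10^{5}$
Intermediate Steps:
$K{\left(U \right)} = \frac{13}{3}$ ($K{\left(U \right)} = 6 + \frac{1}{3} \left(-5\right) = 6 - \frac{5}{3} = \frac{13}{3}$)
$X = 231$
$s = 644$ ($s = \left(-2\right) \left(-322\right) = 644$)
$p{\left(r,v \right)} = -8 + \left(-4 - 2 v\right)^{2}$ ($p{\left(r,v \right)} = -8 + \left(v \left(-2\right) - 4\right)^{2} = -8 + \left(- 2 v - 4\right)^{2} = -8 + \left(-4 - 2 v\right)^{2}$)
$\left(p{\left(-22,K{\left(-4 \right)} \right)} - 480\right) \left(X + s\right) = \left(\left(-8 + 4 \left(2 + \frac{13}{3}\right)^{2}\right) - 480\right) \left(231 + 644\right) = \left(\left(-8 + 4 \left(\frac{19}{3}\right)^{2}\right) - 480\right) 875 = \left(\left(-8 + 4 \cdot \frac{361}{9}\right) - 480\right) 875 = \left(\left(-8 + \frac{1444}{9}\right) - 480\right) 875 = \left(\frac{1372}{9} - 480\right) 875 = \left(- \frac{2948}{9}\right) 875 = - \frac{2579500}{9}$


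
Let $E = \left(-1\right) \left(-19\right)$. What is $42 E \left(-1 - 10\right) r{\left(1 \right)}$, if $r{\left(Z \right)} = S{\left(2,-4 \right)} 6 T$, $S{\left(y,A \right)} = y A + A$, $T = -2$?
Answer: $-1264032$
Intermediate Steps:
$S{\left(y,A \right)} = A + A y$ ($S{\left(y,A \right)} = A y + A = A + A y$)
$E = 19$
$r{\left(Z \right)} = 144$ ($r{\left(Z \right)} = - 4 \left(1 + 2\right) 6 \left(-2\right) = \left(-4\right) 3 \cdot 6 \left(-2\right) = \left(-12\right) 6 \left(-2\right) = \left(-72\right) \left(-2\right) = 144$)
$42 E \left(-1 - 10\right) r{\left(1 \right)} = 42 \cdot 19 \left(-1 - 10\right) 144 = 798 \left(-1 - 10\right) 144 = 798 \left(\left(-11\right) 144\right) = 798 \left(-1584\right) = -1264032$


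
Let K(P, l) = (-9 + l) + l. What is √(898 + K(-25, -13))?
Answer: √863 ≈ 29.377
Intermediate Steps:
K(P, l) = -9 + 2*l
√(898 + K(-25, -13)) = √(898 + (-9 + 2*(-13))) = √(898 + (-9 - 26)) = √(898 - 35) = √863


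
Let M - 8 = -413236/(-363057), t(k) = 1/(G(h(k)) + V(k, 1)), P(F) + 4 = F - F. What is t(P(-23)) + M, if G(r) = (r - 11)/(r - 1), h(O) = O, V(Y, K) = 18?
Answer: 7781621/847133 ≈ 9.1858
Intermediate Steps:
P(F) = -4 (P(F) = -4 + (F - F) = -4 + 0 = -4)
G(r) = (-11 + r)/(-1 + r)
t(k) = 1/(18 + (-11 + k)/(-1 + k)) (t(k) = 1/((-11 + k)/(-1 + k) + 18) = 1/(18 + (-11 + k)/(-1 + k)))
M = 3317692/363057 (M = 8 - 413236/(-363057) = 8 - 413236*(-1/363057) = 8 + 413236/363057 = 3317692/363057 ≈ 9.1382)
t(P(-23)) + M = (-1 - 4)/(-29 + 19*(-4)) + 3317692/363057 = -5/(-29 - 76) + 3317692/363057 = -5/(-105) + 3317692/363057 = -1/105*(-5) + 3317692/363057 = 1/21 + 3317692/363057 = 7781621/847133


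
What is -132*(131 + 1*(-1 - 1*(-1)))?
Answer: -17292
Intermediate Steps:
-132*(131 + 1*(-1 - 1*(-1))) = -132*(131 + 1*(-1 + 1)) = -132*(131 + 1*0) = -132*(131 + 0) = -132*131 = -17292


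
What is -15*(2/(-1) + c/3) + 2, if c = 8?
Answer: -8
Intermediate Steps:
-15*(2/(-1) + c/3) + 2 = -15*(2/(-1) + 8/3) + 2 = -15*(2*(-1) + 8*(⅓)) + 2 = -15*(-2 + 8/3) + 2 = -15*⅔ + 2 = -10 + 2 = -8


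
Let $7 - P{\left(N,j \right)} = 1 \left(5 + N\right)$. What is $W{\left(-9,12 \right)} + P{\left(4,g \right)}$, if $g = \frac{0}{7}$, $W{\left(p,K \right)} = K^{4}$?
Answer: $20734$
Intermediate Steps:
$g = 0$ ($g = 0 \cdot \frac{1}{7} = 0$)
$P{\left(N,j \right)} = 2 - N$ ($P{\left(N,j \right)} = 7 - 1 \left(5 + N\right) = 7 - \left(5 + N\right) = 2 - N$)
$W{\left(-9,12 \right)} + P{\left(4,g \right)} = 12^{4} + \left(2 - 4\right) = 20736 + \left(2 - 4\right) = 20736 - 2 = 20734$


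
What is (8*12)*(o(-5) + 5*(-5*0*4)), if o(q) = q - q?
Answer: 0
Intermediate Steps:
o(q) = 0
(8*12)*(o(-5) + 5*(-5*0*4)) = (8*12)*(0 + 5*(-5*0*4)) = 96*(0 + 5*(0*4)) = 96*(0 + 5*0) = 96*(0 + 0) = 96*0 = 0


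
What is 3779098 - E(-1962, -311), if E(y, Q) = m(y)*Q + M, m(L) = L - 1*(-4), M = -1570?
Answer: 3171730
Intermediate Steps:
m(L) = 4 + L (m(L) = L + 4 = 4 + L)
E(y, Q) = -1570 + Q*(4 + y) (E(y, Q) = (4 + y)*Q - 1570 = Q*(4 + y) - 1570 = -1570 + Q*(4 + y))
3779098 - E(-1962, -311) = 3779098 - (-1570 - 311*(4 - 1962)) = 3779098 - (-1570 - 311*(-1958)) = 3779098 - (-1570 + 608938) = 3779098 - 1*607368 = 3779098 - 607368 = 3171730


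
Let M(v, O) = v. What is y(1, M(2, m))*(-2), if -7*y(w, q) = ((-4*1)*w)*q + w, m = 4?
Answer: -2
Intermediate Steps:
y(w, q) = -w/7 + 4*q*w/7 (y(w, q) = -(((-4*1)*w)*q + w)/7 = -((-4*w)*q + w)/7 = -(-4*q*w + w)/7 = -(w - 4*q*w)/7 = -w/7 + 4*q*w/7)
y(1, M(2, m))*(-2) = ((⅐)*1*(-1 + 4*2))*(-2) = ((⅐)*1*(-1 + 8))*(-2) = ((⅐)*1*7)*(-2) = 1*(-2) = -2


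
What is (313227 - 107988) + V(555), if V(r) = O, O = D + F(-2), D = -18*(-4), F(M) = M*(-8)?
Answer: 205327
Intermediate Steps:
F(M) = -8*M
D = 72
O = 88 (O = 72 - 8*(-2) = 72 + 16 = 88)
V(r) = 88
(313227 - 107988) + V(555) = (313227 - 107988) + 88 = 205239 + 88 = 205327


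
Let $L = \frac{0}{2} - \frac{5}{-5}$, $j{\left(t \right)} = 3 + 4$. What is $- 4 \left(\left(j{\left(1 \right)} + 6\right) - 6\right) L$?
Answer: $-28$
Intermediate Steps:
$j{\left(t \right)} = 7$
$L = 1$ ($L = 0 \cdot \frac{1}{2} - -1 = 0 + 1 = 1$)
$- 4 \left(\left(j{\left(1 \right)} + 6\right) - 6\right) L = - 4 \left(\left(7 + 6\right) - 6\right) 1 = - 4 \left(13 - 6\right) 1 = \left(-4\right) 7 \cdot 1 = \left(-28\right) 1 = -28$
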